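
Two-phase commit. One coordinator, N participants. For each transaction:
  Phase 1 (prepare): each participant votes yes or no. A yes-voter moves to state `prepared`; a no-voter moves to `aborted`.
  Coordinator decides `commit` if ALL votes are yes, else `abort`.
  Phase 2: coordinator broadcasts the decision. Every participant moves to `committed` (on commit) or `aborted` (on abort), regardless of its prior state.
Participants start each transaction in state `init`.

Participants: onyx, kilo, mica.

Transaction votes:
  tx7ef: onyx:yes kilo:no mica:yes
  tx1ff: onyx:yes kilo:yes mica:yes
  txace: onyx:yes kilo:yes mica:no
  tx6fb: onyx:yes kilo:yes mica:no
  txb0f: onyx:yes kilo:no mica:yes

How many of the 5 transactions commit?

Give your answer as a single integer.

tx7ef: no from kilo -> abort (commits=0)
tx1ff: all yes -> commit (commits=1)
txace: no from mica -> abort (commits=1)
tx6fb: no from mica -> abort (commits=1)
txb0f: no from kilo -> abort (commits=1)

Answer: 1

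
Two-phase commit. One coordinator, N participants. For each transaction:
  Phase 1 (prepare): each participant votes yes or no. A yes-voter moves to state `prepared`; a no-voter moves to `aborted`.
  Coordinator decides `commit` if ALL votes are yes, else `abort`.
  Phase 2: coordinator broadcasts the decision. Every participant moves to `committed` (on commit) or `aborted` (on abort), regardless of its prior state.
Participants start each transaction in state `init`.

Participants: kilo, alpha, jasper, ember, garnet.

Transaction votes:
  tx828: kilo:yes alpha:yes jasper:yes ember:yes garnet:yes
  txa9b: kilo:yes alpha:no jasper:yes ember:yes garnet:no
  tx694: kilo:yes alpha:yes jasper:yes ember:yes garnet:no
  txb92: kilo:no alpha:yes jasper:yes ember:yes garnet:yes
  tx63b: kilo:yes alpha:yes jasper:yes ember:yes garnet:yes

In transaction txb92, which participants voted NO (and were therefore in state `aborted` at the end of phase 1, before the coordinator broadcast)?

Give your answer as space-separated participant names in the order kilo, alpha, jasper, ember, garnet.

Txn txb92 phase 1: kilo no -> aborted; alpha yes -> prepared; jasper yes -> prepared; ember yes -> prepared; garnet yes -> prepared

Answer: kilo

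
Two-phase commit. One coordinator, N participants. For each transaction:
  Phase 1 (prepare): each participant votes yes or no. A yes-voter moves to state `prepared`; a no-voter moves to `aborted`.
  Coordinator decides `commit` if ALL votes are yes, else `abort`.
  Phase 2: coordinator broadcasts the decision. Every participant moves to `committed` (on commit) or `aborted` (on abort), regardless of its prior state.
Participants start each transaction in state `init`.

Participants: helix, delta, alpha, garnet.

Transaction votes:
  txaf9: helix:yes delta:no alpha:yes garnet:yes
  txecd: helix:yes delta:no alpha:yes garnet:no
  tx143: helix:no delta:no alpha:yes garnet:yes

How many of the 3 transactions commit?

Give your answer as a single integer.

Answer: 0

Derivation:
txaf9: no from delta -> abort (commits=0)
txecd: no from delta, garnet -> abort (commits=0)
tx143: no from helix, delta -> abort (commits=0)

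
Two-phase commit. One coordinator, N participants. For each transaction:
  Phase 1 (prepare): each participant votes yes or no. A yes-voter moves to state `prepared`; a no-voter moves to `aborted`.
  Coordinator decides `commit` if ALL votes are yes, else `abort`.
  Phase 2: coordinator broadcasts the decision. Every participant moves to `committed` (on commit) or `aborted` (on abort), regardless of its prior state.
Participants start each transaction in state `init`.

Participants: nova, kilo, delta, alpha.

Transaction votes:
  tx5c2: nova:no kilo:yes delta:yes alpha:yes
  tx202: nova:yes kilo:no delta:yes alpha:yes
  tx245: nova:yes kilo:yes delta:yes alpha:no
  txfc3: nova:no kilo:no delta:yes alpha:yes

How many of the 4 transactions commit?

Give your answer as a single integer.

Answer: 0

Derivation:
tx5c2: no from nova -> abort (commits=0)
tx202: no from kilo -> abort (commits=0)
tx245: no from alpha -> abort (commits=0)
txfc3: no from nova, kilo -> abort (commits=0)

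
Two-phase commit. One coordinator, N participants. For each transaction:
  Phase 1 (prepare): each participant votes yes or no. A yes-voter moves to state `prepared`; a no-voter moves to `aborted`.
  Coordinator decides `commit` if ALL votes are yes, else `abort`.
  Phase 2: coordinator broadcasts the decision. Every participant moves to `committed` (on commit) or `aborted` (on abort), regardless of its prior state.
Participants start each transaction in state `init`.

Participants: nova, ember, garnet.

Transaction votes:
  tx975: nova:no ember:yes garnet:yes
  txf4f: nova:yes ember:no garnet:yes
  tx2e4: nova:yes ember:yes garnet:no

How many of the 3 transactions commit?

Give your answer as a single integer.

Answer: 0

Derivation:
tx975: no from nova -> abort (commits=0)
txf4f: no from ember -> abort (commits=0)
tx2e4: no from garnet -> abort (commits=0)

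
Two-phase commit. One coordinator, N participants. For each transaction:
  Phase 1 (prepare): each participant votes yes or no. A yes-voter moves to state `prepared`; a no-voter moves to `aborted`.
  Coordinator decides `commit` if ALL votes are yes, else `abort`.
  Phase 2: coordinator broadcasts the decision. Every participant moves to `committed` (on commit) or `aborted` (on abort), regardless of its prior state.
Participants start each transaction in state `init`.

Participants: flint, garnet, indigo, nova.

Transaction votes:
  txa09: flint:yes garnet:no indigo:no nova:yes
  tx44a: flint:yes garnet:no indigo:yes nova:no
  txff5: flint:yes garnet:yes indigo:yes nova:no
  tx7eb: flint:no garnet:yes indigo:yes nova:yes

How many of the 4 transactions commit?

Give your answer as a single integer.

txa09: no from garnet, indigo -> abort (commits=0)
tx44a: no from garnet, nova -> abort (commits=0)
txff5: no from nova -> abort (commits=0)
tx7eb: no from flint -> abort (commits=0)

Answer: 0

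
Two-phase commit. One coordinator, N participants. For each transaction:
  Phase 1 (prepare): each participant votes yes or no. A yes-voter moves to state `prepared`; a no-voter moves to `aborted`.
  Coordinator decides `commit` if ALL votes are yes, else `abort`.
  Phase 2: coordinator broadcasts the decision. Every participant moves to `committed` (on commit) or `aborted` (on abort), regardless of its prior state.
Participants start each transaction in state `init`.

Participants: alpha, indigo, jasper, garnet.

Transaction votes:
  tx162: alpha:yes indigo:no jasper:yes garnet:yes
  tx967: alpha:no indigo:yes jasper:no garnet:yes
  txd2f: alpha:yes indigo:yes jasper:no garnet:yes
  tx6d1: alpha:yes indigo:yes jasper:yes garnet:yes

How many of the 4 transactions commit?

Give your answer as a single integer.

Answer: 1

Derivation:
tx162: no from indigo -> abort (commits=0)
tx967: no from alpha, jasper -> abort (commits=0)
txd2f: no from jasper -> abort (commits=0)
tx6d1: all yes -> commit (commits=1)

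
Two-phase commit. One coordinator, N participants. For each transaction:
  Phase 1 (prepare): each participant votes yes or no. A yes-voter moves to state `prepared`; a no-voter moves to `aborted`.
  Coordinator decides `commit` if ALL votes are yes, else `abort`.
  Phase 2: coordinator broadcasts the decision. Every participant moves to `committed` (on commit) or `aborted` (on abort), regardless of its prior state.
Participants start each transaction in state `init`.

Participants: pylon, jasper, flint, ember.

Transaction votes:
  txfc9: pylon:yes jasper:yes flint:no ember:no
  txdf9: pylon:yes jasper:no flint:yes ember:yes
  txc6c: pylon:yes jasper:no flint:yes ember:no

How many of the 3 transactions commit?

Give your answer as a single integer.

txfc9: no from flint, ember -> abort (commits=0)
txdf9: no from jasper -> abort (commits=0)
txc6c: no from jasper, ember -> abort (commits=0)

Answer: 0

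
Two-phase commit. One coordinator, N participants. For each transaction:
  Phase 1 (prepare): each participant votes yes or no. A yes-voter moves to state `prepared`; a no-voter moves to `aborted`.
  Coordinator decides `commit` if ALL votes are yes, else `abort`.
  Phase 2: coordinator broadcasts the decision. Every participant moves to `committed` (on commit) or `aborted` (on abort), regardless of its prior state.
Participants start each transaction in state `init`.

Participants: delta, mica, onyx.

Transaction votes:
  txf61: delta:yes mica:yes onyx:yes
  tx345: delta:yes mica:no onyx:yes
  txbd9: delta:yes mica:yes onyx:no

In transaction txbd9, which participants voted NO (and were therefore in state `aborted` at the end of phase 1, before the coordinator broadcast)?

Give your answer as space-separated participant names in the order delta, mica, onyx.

Answer: onyx

Derivation:
Txn txbd9 phase 1: delta yes -> prepared; mica yes -> prepared; onyx no -> aborted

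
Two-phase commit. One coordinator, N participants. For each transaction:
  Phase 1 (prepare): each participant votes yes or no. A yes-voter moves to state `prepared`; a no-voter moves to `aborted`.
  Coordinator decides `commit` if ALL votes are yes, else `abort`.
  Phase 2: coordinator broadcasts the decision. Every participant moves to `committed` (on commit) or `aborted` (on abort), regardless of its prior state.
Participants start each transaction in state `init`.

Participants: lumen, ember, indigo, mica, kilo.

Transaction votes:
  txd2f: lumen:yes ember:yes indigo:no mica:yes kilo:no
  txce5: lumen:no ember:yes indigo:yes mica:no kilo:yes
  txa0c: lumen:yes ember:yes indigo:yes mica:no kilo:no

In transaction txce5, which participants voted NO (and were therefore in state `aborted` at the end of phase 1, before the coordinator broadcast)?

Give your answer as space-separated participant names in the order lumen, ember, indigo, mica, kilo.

Answer: lumen mica

Derivation:
Txn txce5 phase 1: lumen no -> aborted; ember yes -> prepared; indigo yes -> prepared; mica no -> aborted; kilo yes -> prepared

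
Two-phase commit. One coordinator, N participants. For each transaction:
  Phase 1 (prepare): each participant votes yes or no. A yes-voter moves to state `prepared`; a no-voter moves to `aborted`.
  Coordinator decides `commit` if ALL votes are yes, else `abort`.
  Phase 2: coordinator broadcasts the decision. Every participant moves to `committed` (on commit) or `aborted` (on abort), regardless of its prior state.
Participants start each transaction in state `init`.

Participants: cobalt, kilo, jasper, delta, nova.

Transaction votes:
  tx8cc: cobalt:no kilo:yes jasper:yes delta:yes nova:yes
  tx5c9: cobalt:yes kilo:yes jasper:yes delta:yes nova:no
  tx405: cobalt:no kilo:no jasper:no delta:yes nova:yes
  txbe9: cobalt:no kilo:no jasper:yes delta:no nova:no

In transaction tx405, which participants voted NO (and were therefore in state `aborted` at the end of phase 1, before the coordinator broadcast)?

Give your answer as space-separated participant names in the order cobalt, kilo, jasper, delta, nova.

Answer: cobalt kilo jasper

Derivation:
Txn tx405 phase 1: cobalt no -> aborted; kilo no -> aborted; jasper no -> aborted; delta yes -> prepared; nova yes -> prepared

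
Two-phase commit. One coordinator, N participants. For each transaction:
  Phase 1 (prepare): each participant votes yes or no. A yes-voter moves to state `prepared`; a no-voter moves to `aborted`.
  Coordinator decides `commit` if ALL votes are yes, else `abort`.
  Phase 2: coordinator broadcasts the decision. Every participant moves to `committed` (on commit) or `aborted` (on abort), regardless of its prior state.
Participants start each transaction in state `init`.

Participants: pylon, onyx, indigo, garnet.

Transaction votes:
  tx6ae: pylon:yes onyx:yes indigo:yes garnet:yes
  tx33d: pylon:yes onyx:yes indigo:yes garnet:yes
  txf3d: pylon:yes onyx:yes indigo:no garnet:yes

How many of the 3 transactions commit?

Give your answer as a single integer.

Answer: 2

Derivation:
tx6ae: all yes -> commit (commits=1)
tx33d: all yes -> commit (commits=2)
txf3d: no from indigo -> abort (commits=2)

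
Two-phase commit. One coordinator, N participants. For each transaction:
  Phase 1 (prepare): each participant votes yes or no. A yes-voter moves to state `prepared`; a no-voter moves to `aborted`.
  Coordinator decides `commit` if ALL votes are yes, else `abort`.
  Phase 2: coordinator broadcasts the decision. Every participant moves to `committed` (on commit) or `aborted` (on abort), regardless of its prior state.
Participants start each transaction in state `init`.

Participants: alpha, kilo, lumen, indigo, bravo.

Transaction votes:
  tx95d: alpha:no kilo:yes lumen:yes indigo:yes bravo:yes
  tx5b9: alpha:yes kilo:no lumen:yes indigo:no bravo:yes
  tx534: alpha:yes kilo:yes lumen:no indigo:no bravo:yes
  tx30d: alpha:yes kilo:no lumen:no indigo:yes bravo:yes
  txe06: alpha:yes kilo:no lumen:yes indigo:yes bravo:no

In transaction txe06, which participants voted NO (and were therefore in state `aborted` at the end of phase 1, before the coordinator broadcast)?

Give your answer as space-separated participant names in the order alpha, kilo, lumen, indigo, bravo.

Answer: kilo bravo

Derivation:
Txn txe06 phase 1: alpha yes -> prepared; kilo no -> aborted; lumen yes -> prepared; indigo yes -> prepared; bravo no -> aborted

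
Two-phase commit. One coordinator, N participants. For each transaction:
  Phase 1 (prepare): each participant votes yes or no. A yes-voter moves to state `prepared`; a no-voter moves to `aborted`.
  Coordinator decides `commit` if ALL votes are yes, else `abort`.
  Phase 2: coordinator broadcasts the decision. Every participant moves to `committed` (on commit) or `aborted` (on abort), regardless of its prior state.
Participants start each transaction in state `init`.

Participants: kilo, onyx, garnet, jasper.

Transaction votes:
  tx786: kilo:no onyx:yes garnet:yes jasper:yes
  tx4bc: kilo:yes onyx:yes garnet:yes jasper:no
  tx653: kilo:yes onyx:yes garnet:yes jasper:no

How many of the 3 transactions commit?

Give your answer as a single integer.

tx786: no from kilo -> abort (commits=0)
tx4bc: no from jasper -> abort (commits=0)
tx653: no from jasper -> abort (commits=0)

Answer: 0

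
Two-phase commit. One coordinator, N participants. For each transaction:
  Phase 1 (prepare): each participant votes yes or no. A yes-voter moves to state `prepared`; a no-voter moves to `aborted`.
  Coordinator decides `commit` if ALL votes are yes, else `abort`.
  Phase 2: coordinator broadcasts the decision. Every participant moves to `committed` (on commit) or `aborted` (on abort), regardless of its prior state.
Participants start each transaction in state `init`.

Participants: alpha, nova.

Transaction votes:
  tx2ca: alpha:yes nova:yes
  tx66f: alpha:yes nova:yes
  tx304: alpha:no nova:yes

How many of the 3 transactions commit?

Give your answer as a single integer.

tx2ca: all yes -> commit (commits=1)
tx66f: all yes -> commit (commits=2)
tx304: no from alpha -> abort (commits=2)

Answer: 2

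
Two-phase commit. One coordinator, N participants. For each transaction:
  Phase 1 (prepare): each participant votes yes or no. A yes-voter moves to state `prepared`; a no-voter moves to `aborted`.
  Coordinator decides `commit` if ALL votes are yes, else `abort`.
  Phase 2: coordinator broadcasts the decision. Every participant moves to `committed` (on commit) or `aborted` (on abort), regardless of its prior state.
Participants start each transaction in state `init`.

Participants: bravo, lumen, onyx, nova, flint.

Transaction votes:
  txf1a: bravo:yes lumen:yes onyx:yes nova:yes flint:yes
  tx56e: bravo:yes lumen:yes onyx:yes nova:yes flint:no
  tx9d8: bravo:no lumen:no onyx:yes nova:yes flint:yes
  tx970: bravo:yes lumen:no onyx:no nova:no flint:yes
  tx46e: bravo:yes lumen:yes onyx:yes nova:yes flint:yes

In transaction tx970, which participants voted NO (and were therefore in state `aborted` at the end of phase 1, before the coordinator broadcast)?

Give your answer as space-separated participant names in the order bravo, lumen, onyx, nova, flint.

Answer: lumen onyx nova

Derivation:
Txn tx970 phase 1: bravo yes -> prepared; lumen no -> aborted; onyx no -> aborted; nova no -> aborted; flint yes -> prepared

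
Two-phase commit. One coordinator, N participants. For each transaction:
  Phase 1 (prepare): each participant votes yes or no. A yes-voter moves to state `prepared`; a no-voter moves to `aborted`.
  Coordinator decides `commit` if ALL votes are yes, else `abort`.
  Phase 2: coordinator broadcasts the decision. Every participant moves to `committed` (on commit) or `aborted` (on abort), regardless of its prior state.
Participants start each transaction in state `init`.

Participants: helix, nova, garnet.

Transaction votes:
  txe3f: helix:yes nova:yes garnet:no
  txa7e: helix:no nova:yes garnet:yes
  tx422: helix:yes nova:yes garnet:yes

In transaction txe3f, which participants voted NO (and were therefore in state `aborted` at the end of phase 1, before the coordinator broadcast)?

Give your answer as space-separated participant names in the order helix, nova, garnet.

Txn txe3f phase 1: helix yes -> prepared; nova yes -> prepared; garnet no -> aborted

Answer: garnet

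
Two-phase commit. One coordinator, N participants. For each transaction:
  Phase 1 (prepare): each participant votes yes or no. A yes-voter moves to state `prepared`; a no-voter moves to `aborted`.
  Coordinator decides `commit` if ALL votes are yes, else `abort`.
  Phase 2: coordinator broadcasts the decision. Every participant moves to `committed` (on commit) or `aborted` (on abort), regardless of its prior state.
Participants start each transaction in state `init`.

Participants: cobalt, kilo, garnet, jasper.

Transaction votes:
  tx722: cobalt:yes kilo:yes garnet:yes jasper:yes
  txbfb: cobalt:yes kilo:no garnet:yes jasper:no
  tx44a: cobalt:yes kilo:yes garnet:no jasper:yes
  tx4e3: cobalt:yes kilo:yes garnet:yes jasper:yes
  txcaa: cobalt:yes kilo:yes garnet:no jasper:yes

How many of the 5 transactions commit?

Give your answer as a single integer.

Answer: 2

Derivation:
tx722: all yes -> commit (commits=1)
txbfb: no from kilo, jasper -> abort (commits=1)
tx44a: no from garnet -> abort (commits=1)
tx4e3: all yes -> commit (commits=2)
txcaa: no from garnet -> abort (commits=2)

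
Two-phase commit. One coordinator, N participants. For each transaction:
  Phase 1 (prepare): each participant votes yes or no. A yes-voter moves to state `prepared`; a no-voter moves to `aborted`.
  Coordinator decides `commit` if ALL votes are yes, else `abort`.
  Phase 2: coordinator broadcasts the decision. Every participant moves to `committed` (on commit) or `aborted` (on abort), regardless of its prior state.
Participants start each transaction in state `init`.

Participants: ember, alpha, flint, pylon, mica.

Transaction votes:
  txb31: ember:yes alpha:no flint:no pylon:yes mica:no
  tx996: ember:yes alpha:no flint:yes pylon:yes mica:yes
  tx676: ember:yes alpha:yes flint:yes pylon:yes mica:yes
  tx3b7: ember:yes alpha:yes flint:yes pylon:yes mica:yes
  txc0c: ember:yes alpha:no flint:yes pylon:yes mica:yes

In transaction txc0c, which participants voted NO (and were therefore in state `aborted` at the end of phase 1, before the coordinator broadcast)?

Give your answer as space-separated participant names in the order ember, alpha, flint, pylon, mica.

Txn txc0c phase 1: ember yes -> prepared; alpha no -> aborted; flint yes -> prepared; pylon yes -> prepared; mica yes -> prepared

Answer: alpha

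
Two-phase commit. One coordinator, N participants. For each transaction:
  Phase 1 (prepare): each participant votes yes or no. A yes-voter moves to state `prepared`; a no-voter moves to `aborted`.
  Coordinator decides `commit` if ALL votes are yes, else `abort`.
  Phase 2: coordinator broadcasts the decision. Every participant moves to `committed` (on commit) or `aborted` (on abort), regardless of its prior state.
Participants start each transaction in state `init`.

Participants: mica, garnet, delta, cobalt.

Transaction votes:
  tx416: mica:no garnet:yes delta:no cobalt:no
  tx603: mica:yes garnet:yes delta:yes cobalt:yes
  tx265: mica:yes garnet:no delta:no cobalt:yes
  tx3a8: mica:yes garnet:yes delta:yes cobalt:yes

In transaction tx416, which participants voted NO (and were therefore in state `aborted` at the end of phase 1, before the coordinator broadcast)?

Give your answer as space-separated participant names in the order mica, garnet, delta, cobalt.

Txn tx416 phase 1: mica no -> aborted; garnet yes -> prepared; delta no -> aborted; cobalt no -> aborted

Answer: mica delta cobalt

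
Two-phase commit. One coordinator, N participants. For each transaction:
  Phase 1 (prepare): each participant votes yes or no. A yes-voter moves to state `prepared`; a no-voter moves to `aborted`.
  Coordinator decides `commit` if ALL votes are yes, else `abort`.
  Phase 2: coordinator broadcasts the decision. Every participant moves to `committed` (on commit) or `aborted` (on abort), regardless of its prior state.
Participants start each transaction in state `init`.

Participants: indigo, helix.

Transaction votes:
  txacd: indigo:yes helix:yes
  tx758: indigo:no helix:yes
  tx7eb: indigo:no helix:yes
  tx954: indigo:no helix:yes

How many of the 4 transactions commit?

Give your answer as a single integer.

txacd: all yes -> commit (commits=1)
tx758: no from indigo -> abort (commits=1)
tx7eb: no from indigo -> abort (commits=1)
tx954: no from indigo -> abort (commits=1)

Answer: 1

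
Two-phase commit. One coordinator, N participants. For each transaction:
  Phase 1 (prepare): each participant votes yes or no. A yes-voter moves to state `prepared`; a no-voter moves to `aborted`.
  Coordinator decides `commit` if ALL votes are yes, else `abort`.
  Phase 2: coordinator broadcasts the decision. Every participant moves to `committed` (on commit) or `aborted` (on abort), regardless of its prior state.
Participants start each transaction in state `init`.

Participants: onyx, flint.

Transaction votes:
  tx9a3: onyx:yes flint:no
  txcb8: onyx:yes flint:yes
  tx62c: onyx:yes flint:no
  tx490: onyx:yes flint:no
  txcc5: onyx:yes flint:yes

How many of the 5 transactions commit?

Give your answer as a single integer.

tx9a3: no from flint -> abort (commits=0)
txcb8: all yes -> commit (commits=1)
tx62c: no from flint -> abort (commits=1)
tx490: no from flint -> abort (commits=1)
txcc5: all yes -> commit (commits=2)

Answer: 2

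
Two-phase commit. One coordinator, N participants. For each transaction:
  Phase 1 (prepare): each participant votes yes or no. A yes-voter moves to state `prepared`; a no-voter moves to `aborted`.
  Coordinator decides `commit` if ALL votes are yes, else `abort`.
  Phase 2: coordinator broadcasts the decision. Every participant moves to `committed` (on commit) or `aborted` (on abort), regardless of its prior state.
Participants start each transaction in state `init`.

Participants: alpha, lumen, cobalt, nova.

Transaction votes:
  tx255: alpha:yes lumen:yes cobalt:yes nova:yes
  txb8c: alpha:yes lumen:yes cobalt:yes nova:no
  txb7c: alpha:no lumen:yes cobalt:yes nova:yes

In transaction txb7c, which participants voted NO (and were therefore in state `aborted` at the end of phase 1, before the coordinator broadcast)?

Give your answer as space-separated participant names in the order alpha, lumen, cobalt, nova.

Txn txb7c phase 1: alpha no -> aborted; lumen yes -> prepared; cobalt yes -> prepared; nova yes -> prepared

Answer: alpha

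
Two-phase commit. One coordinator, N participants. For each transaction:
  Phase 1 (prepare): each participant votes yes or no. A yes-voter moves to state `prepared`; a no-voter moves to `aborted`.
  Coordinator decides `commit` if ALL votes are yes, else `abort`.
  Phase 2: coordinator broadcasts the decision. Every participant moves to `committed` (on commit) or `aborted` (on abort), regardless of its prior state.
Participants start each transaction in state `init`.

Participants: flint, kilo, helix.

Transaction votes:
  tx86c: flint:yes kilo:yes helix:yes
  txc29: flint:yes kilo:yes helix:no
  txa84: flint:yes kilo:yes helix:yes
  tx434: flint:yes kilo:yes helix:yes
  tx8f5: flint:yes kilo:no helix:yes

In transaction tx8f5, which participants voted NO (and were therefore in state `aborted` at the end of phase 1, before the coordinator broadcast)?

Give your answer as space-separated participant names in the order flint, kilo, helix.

Answer: kilo

Derivation:
Txn tx8f5 phase 1: flint yes -> prepared; kilo no -> aborted; helix yes -> prepared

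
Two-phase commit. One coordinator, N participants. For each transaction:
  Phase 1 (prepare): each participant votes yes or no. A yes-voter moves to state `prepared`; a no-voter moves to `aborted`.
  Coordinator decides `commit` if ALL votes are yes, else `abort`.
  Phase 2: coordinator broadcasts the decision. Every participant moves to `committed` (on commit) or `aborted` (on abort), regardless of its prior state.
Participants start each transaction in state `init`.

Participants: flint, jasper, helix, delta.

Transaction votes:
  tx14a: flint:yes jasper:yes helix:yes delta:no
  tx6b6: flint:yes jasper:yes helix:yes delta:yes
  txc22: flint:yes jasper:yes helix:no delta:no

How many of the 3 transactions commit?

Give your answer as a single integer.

Answer: 1

Derivation:
tx14a: no from delta -> abort (commits=0)
tx6b6: all yes -> commit (commits=1)
txc22: no from helix, delta -> abort (commits=1)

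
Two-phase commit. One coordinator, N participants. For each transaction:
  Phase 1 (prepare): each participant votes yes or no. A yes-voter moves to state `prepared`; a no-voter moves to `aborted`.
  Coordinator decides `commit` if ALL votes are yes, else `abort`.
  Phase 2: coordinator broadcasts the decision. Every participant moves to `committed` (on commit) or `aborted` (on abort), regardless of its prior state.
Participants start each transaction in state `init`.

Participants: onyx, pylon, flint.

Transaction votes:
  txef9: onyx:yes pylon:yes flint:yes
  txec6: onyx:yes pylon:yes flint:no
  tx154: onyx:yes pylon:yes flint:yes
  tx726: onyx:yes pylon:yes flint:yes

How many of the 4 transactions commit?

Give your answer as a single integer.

Answer: 3

Derivation:
txef9: all yes -> commit (commits=1)
txec6: no from flint -> abort (commits=1)
tx154: all yes -> commit (commits=2)
tx726: all yes -> commit (commits=3)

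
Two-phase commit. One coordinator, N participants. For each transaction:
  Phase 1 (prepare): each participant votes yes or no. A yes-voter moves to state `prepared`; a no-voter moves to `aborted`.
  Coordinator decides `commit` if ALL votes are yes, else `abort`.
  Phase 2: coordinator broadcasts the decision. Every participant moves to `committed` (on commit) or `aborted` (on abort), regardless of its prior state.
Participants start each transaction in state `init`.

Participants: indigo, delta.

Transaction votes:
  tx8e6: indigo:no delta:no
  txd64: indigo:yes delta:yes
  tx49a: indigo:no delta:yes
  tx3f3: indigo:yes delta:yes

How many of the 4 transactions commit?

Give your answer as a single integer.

tx8e6: no from indigo, delta -> abort (commits=0)
txd64: all yes -> commit (commits=1)
tx49a: no from indigo -> abort (commits=1)
tx3f3: all yes -> commit (commits=2)

Answer: 2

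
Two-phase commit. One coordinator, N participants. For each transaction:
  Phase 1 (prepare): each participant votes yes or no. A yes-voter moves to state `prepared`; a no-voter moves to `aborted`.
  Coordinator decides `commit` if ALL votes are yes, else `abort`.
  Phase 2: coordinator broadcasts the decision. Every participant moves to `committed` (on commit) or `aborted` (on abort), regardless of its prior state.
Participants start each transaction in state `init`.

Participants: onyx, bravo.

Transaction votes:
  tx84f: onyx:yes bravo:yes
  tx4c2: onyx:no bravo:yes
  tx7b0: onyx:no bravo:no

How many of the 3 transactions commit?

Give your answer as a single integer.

tx84f: all yes -> commit (commits=1)
tx4c2: no from onyx -> abort (commits=1)
tx7b0: no from onyx, bravo -> abort (commits=1)

Answer: 1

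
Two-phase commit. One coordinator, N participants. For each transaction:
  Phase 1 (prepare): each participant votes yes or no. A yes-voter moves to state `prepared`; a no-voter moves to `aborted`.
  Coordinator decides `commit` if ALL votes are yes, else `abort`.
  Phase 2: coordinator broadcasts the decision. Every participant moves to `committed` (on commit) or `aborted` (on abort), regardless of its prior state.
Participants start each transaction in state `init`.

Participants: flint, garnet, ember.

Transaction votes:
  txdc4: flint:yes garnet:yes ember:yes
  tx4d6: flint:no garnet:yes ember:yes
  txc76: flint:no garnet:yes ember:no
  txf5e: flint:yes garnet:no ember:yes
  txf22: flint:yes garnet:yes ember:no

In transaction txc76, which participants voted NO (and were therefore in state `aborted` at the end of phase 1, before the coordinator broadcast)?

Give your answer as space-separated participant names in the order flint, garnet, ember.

Txn txc76 phase 1: flint no -> aborted; garnet yes -> prepared; ember no -> aborted

Answer: flint ember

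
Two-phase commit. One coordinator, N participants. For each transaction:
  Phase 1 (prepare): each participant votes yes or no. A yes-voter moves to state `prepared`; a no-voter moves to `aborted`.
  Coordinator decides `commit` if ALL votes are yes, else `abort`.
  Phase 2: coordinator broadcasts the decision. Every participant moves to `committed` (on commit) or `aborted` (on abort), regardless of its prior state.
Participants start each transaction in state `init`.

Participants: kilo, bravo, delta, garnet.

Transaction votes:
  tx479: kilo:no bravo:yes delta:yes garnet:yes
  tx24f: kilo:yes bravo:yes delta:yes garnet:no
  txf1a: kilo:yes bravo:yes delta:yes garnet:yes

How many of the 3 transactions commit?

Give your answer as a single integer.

tx479: no from kilo -> abort (commits=0)
tx24f: no from garnet -> abort (commits=0)
txf1a: all yes -> commit (commits=1)

Answer: 1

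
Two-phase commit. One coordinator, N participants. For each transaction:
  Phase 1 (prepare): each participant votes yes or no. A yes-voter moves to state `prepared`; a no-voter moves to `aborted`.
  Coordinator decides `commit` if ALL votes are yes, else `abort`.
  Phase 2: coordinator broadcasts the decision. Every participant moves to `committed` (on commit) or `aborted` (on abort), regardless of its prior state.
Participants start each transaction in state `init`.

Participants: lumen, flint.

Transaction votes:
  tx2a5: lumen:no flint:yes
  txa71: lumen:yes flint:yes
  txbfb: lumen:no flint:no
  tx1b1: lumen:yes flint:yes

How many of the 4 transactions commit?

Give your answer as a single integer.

tx2a5: no from lumen -> abort (commits=0)
txa71: all yes -> commit (commits=1)
txbfb: no from lumen, flint -> abort (commits=1)
tx1b1: all yes -> commit (commits=2)

Answer: 2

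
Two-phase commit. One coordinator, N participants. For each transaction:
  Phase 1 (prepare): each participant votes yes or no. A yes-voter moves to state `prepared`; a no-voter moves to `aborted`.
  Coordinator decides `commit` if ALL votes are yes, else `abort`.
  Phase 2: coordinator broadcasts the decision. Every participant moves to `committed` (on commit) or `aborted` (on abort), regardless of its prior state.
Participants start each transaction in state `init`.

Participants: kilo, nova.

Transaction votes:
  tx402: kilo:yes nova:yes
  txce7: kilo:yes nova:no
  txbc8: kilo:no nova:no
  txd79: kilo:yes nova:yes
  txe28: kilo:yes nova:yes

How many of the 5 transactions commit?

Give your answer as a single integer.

Answer: 3

Derivation:
tx402: all yes -> commit (commits=1)
txce7: no from nova -> abort (commits=1)
txbc8: no from kilo, nova -> abort (commits=1)
txd79: all yes -> commit (commits=2)
txe28: all yes -> commit (commits=3)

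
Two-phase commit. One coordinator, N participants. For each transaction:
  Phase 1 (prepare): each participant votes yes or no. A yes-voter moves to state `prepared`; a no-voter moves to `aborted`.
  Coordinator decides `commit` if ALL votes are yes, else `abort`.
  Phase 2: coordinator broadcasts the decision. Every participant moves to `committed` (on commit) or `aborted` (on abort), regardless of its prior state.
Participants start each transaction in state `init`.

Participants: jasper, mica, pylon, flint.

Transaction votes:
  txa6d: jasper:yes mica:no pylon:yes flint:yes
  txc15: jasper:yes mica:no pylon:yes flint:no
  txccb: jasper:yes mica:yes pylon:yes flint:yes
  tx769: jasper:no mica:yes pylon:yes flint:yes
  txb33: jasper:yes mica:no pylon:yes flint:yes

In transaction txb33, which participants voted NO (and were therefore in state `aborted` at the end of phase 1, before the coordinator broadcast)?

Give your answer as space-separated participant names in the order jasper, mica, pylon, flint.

Txn txb33 phase 1: jasper yes -> prepared; mica no -> aborted; pylon yes -> prepared; flint yes -> prepared

Answer: mica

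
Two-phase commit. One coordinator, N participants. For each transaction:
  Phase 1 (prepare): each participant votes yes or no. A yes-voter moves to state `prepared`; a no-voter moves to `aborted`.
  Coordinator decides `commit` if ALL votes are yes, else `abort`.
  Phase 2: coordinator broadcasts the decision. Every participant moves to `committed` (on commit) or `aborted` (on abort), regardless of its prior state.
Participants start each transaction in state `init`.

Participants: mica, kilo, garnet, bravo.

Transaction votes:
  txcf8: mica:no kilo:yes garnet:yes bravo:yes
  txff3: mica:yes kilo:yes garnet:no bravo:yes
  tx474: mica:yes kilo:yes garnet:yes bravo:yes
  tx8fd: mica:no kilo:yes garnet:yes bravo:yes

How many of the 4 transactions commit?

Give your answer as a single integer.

txcf8: no from mica -> abort (commits=0)
txff3: no from garnet -> abort (commits=0)
tx474: all yes -> commit (commits=1)
tx8fd: no from mica -> abort (commits=1)

Answer: 1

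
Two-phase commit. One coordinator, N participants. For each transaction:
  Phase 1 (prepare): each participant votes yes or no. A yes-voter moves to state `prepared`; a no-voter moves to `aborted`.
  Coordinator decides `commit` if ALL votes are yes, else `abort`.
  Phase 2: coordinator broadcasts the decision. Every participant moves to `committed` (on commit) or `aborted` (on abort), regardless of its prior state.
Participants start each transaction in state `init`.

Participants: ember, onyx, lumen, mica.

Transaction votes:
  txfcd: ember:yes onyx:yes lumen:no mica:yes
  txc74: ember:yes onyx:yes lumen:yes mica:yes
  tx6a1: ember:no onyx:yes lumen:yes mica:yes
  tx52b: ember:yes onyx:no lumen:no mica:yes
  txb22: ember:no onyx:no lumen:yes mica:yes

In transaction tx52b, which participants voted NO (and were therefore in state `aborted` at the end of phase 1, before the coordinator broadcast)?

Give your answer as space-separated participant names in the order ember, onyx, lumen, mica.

Answer: onyx lumen

Derivation:
Txn tx52b phase 1: ember yes -> prepared; onyx no -> aborted; lumen no -> aborted; mica yes -> prepared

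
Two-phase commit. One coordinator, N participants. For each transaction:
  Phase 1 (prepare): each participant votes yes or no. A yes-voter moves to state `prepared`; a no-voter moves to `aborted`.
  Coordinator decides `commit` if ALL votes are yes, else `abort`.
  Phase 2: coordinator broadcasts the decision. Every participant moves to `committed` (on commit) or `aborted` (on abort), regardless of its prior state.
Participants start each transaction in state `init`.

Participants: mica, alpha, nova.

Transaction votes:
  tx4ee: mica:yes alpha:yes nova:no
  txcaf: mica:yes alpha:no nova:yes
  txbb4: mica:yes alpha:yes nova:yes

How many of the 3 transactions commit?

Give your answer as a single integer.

tx4ee: no from nova -> abort (commits=0)
txcaf: no from alpha -> abort (commits=0)
txbb4: all yes -> commit (commits=1)

Answer: 1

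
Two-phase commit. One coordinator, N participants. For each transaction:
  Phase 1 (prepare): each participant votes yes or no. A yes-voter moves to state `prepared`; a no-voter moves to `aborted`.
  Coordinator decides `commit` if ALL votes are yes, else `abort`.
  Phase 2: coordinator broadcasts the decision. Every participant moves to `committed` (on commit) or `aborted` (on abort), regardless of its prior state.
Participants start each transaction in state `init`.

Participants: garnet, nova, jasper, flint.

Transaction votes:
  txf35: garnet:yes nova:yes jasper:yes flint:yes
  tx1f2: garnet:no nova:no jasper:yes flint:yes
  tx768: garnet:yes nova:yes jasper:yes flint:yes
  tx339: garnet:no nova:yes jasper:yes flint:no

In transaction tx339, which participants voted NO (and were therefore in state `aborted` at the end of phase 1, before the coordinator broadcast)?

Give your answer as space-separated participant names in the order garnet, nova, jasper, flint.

Answer: garnet flint

Derivation:
Txn tx339 phase 1: garnet no -> aborted; nova yes -> prepared; jasper yes -> prepared; flint no -> aborted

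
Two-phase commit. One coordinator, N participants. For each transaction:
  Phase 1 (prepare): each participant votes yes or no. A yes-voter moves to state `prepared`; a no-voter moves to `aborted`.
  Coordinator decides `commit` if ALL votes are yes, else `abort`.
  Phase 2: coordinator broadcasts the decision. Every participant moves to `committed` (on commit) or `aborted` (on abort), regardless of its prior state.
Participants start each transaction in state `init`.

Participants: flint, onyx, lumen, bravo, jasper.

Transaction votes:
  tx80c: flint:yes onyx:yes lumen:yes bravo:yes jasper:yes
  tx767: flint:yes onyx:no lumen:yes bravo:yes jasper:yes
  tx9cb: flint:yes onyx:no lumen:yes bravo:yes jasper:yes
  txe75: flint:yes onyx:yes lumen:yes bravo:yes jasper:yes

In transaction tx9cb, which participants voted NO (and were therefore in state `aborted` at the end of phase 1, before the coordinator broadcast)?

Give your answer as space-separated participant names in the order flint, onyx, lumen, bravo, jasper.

Txn tx9cb phase 1: flint yes -> prepared; onyx no -> aborted; lumen yes -> prepared; bravo yes -> prepared; jasper yes -> prepared

Answer: onyx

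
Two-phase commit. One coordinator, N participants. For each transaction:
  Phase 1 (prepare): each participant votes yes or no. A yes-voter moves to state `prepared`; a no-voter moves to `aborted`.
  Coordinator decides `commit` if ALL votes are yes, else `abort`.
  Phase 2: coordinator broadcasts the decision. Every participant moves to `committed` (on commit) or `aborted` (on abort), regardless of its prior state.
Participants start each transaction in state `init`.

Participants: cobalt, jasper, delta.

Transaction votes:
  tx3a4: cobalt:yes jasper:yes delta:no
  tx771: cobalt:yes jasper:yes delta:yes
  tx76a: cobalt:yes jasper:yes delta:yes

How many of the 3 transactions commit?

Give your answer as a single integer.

tx3a4: no from delta -> abort (commits=0)
tx771: all yes -> commit (commits=1)
tx76a: all yes -> commit (commits=2)

Answer: 2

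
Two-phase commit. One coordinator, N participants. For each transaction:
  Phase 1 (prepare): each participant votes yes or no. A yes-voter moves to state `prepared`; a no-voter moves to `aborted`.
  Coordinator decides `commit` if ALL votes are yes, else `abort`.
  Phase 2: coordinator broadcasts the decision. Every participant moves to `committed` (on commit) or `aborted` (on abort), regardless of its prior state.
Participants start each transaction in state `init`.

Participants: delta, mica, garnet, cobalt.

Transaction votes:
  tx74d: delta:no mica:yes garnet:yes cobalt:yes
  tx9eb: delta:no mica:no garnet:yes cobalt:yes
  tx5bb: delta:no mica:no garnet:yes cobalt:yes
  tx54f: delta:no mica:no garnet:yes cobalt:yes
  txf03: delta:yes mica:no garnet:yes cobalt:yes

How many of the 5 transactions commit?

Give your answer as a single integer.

tx74d: no from delta -> abort (commits=0)
tx9eb: no from delta, mica -> abort (commits=0)
tx5bb: no from delta, mica -> abort (commits=0)
tx54f: no from delta, mica -> abort (commits=0)
txf03: no from mica -> abort (commits=0)

Answer: 0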